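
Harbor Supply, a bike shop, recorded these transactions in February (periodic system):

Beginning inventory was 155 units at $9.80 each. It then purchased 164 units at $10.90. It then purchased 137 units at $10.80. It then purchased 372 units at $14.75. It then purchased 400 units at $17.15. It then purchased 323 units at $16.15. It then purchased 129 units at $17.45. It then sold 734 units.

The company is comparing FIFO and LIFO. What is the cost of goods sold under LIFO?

COGS = $12,303.80

FIFO COGS: 155 @ $9.80 + 164 @ $10.90 + 137 @ $10.80 + 278 @ $14.75 = $8,886.70
LIFO COGS: 129 @ $17.45 + 323 @ $16.15 + 282 @ $17.15 = $12,303.80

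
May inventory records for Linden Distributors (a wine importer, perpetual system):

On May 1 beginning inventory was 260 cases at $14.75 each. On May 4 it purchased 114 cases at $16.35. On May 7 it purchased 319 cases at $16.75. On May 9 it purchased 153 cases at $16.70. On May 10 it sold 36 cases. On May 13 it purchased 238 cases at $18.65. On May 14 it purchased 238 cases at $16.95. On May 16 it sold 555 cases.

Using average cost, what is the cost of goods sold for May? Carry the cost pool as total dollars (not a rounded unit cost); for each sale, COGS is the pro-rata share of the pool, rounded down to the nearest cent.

After May 1: 260 on hand, pool $3,835.00 (≈ $14.7500 each)
After May 4: 374 on hand, pool $5,698.90 (≈ $15.2377 each)
After May 7: 693 on hand, pool $11,042.15 (≈ $15.9338 each)
After May 9: 846 on hand, pool $13,597.25 (≈ $16.0724 each)
May 10, sell 36: 36/846 × $13,597.25 → $578.60
After May 13: 1048 on hand, pool $17,457.35 (≈ $16.6578 each)
After May 14: 1286 on hand, pool $21,491.45 (≈ $16.7119 each)
May 16, sell 555: 555/1286 × $21,491.45 → $9,275.08
Total COGS = $578.60 + $9,275.08 = $9,853.68
Ending inventory (cost pool remaining) = $12,216.37

COGS = $9,853.68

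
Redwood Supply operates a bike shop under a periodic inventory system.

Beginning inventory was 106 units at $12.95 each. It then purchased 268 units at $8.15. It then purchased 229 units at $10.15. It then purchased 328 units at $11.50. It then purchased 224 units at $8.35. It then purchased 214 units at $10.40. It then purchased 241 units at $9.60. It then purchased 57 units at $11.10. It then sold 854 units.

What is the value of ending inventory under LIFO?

Ending inventory = $8,296.25

Sale 1 (854) [LIFO — newest first]: 57 @ $11.10 + 241 @ $9.60 + 214 @ $10.40 + 224 @ $8.35 + 118 @ $11.50 = $8,399.30
Ending inventory: 106 @ $12.95 + 268 @ $8.15 + 229 @ $10.15 + 210 @ $11.50 = $8,296.25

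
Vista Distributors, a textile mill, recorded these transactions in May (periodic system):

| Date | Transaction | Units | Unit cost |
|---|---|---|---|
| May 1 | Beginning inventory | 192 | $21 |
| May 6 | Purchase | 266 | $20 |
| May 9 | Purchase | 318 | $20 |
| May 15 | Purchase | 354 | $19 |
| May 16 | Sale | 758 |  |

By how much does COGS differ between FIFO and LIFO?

FIFO COGS: 192 @ $21 + 266 @ $20 + 300 @ $20 = $15,352
LIFO COGS: 354 @ $19 + 318 @ $20 + 86 @ $20 = $14,806
Difference = |$15,352 − $14,806| = $546

$546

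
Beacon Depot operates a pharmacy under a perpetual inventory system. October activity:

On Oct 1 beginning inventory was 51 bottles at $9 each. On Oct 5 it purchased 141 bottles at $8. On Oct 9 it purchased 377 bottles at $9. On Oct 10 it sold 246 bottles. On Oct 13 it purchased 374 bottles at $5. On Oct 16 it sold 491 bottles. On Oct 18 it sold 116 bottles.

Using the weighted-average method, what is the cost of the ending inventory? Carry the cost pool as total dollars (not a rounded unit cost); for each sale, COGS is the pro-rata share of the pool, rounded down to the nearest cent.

After Oct 1: 51 on hand, pool $459.00 (≈ $9.0000 each)
After Oct 5: 192 on hand, pool $1,587.00 (≈ $8.2656 each)
After Oct 9: 569 on hand, pool $4,980.00 (≈ $8.7522 each)
Oct 10, sell 246: 246/569 × $4,980.00 → $2,153.04
After Oct 13: 697 on hand, pool $4,696.96 (≈ $6.7388 each)
Oct 16, sell 491: 491/697 × $4,696.96 → $3,308.76
Oct 18, sell 116: 116/206 × $1,388.20 → $781.70
Total COGS = $2,153.04 + $3,308.76 + $781.70 = $6,243.50
Ending inventory (cost pool remaining) = $606.50
Check: goods available $6,850.00 = COGS $6,243.50 + ending $606.50

Ending inventory = $606.50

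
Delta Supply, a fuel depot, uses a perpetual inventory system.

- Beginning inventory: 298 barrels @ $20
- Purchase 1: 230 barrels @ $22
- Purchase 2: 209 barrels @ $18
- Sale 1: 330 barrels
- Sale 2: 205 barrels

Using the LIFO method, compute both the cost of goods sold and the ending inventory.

COGS = $10,742; ending inventory = $4,040

Sale 1 (330) [LIFO — newest first]: 209 @ $18 + 121 @ $22 = $6,424
Sale 2 (205) [LIFO — newest first]: 109 @ $22 + 96 @ $20 = $4,318
Total COGS = $6,424 + $4,318 = $10,742
Ending inventory: 202 @ $20 = $4,040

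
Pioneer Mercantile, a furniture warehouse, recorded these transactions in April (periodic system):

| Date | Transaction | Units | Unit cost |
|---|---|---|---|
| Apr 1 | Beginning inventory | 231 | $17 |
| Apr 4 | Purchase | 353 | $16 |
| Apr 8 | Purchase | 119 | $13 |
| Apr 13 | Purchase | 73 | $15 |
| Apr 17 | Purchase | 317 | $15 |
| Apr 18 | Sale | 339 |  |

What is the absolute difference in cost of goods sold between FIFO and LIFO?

$570

FIFO COGS: 231 @ $17 + 108 @ $16 = $5,655
LIFO COGS: 317 @ $15 + 22 @ $15 = $5,085
Difference = |$5,655 − $5,085| = $570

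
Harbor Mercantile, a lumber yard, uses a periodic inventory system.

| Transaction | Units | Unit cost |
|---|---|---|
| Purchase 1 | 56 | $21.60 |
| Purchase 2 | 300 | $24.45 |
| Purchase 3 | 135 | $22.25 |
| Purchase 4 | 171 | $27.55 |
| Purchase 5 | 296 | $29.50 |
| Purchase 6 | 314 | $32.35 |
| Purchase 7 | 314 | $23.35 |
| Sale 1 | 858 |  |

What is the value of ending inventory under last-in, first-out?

Ending inventory = $18,206.40

Sale 1 (858) [LIFO — newest first]: 314 @ $23.35 + 314 @ $32.35 + 230 @ $29.50 = $24,274.80
Ending inventory: 56 @ $21.60 + 300 @ $24.45 + 135 @ $22.25 + 171 @ $27.55 + 66 @ $29.50 = $18,206.40
Check: goods available $42,481.20 = COGS $24,274.80 + ending $18,206.40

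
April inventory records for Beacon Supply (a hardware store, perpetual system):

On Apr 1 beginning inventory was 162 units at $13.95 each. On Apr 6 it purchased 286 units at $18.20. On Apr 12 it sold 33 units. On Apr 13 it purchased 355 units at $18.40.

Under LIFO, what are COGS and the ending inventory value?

COGS = $600.60; ending inventory = $13,396.50

Apr 12, 33 sold [LIFO — newest first]: 33 @ $18.20 = $600.60
Ending inventory: 162 @ $13.95 + 253 @ $18.20 + 355 @ $18.40 = $13,396.50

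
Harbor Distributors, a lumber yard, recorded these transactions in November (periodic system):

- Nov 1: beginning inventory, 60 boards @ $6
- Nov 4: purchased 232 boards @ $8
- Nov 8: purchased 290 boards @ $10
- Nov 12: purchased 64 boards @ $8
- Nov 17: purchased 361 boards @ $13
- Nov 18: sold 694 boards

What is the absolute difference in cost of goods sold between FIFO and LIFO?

$1,643

FIFO COGS: 60 @ $6 + 232 @ $8 + 290 @ $10 + 64 @ $8 + 48 @ $13 = $6,252
LIFO COGS: 361 @ $13 + 64 @ $8 + 269 @ $10 = $7,895
Difference = |$6,252 − $7,895| = $1,643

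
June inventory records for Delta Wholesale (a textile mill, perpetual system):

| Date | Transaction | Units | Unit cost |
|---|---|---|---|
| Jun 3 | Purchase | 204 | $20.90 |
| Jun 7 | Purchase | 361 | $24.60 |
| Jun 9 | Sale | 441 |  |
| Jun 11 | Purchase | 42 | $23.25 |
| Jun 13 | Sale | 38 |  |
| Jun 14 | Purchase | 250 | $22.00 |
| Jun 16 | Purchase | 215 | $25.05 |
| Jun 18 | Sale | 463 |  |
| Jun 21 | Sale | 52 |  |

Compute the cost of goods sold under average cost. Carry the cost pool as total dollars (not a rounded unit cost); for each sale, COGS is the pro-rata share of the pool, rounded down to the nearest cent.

COGS = $23,182.97

After Jun 3: 204 on hand, pool $4,263.60 (≈ $20.9000 each)
After Jun 7: 565 on hand, pool $13,144.20 (≈ $23.2641 each)
Jun 9, sell 441: 441/565 × $13,144.20 → $10,259.45
After Jun 11: 166 on hand, pool $3,861.25 (≈ $23.2605 each)
Jun 13, sell 38: 38/166 × $3,861.25 → $883.90
After Jun 14: 378 on hand, pool $8,477.35 (≈ $22.4269 each)
After Jun 16: 593 on hand, pool $13,863.10 (≈ $23.3779 each)
Jun 18, sell 463: 463/593 × $13,863.10 → $10,823.97
Jun 21, sell 52: 52/130 × $3,039.13 → $1,215.65
Total COGS = $10,259.45 + $883.90 + $10,823.97 + $1,215.65 = $23,182.97
Ending inventory (cost pool remaining) = $1,823.48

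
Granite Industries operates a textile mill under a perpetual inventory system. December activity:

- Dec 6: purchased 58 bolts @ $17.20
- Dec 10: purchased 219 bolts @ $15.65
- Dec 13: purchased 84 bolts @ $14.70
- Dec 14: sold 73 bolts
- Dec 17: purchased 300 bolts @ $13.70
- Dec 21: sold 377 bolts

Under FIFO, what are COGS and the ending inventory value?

COGS = $6,879.05; ending inventory = $2,890.70

Dec 14, 73 sold [FIFO — oldest first]: 58 @ $17.20 + 15 @ $15.65 = $1,232.35
Dec 21, 377 sold [FIFO — oldest first]: 204 @ $15.65 + 84 @ $14.70 + 89 @ $13.70 = $5,646.70
Total COGS = $1,232.35 + $5,646.70 = $6,879.05
Ending inventory: 211 @ $13.70 = $2,890.70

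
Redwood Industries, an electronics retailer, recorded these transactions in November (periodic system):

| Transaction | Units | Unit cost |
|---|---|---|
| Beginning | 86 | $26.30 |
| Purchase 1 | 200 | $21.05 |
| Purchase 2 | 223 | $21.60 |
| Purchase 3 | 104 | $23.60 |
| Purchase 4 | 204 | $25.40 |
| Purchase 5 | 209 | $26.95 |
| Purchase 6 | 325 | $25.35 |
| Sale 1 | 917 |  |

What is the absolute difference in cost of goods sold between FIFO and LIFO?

FIFO COGS: 86 @ $26.30 + 200 @ $21.05 + 223 @ $21.60 + 104 @ $23.60 + 204 @ $25.40 + 100 @ $26.95 = $21,619.60
LIFO COGS: 325 @ $25.35 + 209 @ $26.95 + 204 @ $25.40 + 104 @ $23.60 + 75 @ $21.60 = $23,127.30
Difference = |$21,619.60 − $23,127.30| = $1,507.70

$1,507.70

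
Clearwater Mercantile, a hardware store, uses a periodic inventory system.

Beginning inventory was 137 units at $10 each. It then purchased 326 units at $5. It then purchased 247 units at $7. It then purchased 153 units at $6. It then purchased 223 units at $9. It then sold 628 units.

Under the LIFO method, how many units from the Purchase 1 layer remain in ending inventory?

321

Sale 1 (628) [LIFO — newest first]: 223 @ $9 + 153 @ $6 + 247 @ $7 + 5 @ $5 = $4,679
Ending inventory: 137 @ $10 + 321 @ $5 = $2,975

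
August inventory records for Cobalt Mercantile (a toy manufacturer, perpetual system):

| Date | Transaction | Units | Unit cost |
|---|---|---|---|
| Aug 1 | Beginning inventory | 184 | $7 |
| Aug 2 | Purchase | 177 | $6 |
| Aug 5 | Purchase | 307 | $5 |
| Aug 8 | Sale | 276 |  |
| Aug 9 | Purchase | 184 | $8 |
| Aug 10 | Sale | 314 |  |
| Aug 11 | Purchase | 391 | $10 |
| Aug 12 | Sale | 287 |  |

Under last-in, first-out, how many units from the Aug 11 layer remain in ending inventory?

104

Aug 8, 276 sold [LIFO — newest first]: 276 @ $5 = $1,380
Aug 10, 314 sold [LIFO — newest first]: 184 @ $8 + 31 @ $5 + 99 @ $6 = $2,221
Aug 12, 287 sold [LIFO — newest first]: 287 @ $10 = $2,870
Total COGS = $1,380 + $2,221 + $2,870 = $6,471
Ending inventory: 184 @ $7 + 78 @ $6 + 104 @ $10 = $2,796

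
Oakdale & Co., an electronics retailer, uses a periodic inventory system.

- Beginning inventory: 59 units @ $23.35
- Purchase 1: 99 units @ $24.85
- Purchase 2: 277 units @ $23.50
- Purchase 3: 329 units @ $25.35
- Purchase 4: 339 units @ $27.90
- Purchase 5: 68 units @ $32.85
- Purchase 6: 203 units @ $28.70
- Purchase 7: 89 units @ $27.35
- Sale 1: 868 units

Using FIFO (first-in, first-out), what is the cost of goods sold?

Sale 1 (868) [FIFO — oldest first]: 59 @ $23.35 + 99 @ $24.85 + 277 @ $23.50 + 329 @ $25.35 + 104 @ $27.90 = $21,589.05
Ending inventory: 235 @ $27.90 + 68 @ $32.85 + 203 @ $28.70 + 89 @ $27.35 = $17,050.55

COGS = $21,589.05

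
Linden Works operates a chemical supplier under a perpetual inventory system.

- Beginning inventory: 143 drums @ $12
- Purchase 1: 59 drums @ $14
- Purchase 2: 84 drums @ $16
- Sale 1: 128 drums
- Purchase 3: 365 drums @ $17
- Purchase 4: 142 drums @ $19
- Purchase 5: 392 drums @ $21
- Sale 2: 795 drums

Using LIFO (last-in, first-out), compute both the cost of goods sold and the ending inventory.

Sale 1 (128) [LIFO — newest first]: 84 @ $16 + 44 @ $14 = $1,960
Sale 2 (795) [LIFO — newest first]: 392 @ $21 + 142 @ $19 + 261 @ $17 = $15,367
Total COGS = $1,960 + $15,367 = $17,327
Ending inventory: 143 @ $12 + 15 @ $14 + 104 @ $17 = $3,694

COGS = $17,327; ending inventory = $3,694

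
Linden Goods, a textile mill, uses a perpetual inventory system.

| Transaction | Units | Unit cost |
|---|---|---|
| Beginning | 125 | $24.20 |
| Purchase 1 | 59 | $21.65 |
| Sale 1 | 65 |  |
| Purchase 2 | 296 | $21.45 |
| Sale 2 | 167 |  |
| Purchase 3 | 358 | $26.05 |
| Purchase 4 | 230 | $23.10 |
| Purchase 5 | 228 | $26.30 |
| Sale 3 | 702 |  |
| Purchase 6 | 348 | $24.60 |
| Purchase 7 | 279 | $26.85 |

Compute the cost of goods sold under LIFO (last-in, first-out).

Sale 1 (65) [LIFO — newest first]: 59 @ $21.65 + 6 @ $24.20 = $1,422.55
Sale 2 (167) [LIFO — newest first]: 167 @ $21.45 = $3,582.15
Sale 3 (702) [LIFO — newest first]: 228 @ $26.30 + 230 @ $23.10 + 244 @ $26.05 = $17,665.60
Total COGS = $1,422.55 + $3,582.15 + $17,665.60 = $22,670.30
Ending inventory: 119 @ $24.20 + 129 @ $21.45 + 114 @ $26.05 + 348 @ $24.60 + 279 @ $26.85 = $24,668.50
Check: goods available $47,338.80 = COGS $22,670.30 + ending $24,668.50

COGS = $22,670.30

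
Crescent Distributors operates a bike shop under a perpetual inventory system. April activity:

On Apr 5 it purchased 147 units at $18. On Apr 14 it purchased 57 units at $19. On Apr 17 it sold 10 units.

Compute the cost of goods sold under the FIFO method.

Apr 17, 10 sold [FIFO — oldest first]: 10 @ $18 = $180
Ending inventory: 137 @ $18 + 57 @ $19 = $3,549
Check: goods available $3,729 = COGS $180 + ending $3,549

COGS = $180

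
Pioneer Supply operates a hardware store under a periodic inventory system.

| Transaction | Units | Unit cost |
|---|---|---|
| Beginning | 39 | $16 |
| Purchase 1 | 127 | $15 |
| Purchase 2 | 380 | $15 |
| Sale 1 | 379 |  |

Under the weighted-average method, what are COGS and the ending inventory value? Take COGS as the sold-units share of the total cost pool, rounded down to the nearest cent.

COGS = $5,712.07; ending inventory = $2,516.93

Sale 1, sell 379: 379/546 × $8,229.00 → $5,712.07
Ending inventory (cost pool remaining) = $2,516.93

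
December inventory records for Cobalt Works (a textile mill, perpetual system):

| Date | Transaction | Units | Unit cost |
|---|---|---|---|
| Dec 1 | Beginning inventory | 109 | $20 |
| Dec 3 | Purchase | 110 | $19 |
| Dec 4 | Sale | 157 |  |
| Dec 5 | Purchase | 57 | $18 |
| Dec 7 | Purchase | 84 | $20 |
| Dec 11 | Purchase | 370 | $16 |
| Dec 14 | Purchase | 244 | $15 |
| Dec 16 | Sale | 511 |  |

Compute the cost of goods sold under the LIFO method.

COGS = $10,962

Dec 4, 157 sold [LIFO — newest first]: 110 @ $19 + 47 @ $20 = $3,030
Dec 16, 511 sold [LIFO — newest first]: 244 @ $15 + 267 @ $16 = $7,932
Total COGS = $3,030 + $7,932 = $10,962
Ending inventory: 62 @ $20 + 57 @ $18 + 84 @ $20 + 103 @ $16 = $5,594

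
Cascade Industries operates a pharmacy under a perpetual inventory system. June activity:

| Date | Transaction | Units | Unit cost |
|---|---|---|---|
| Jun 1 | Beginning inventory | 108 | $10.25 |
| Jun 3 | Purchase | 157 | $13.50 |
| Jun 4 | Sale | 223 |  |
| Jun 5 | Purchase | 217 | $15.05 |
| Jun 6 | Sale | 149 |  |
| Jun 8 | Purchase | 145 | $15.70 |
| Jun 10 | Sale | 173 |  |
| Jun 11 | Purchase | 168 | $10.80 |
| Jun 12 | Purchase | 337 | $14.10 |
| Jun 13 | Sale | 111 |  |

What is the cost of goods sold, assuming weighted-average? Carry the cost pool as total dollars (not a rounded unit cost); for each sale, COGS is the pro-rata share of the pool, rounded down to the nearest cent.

COGS = $8,998.53

After Jun 1: 108 on hand, pool $1,107.00 (≈ $10.2500 each)
After Jun 3: 265 on hand, pool $3,226.50 (≈ $12.1755 each)
Jun 4, sell 223: 223/265 × $3,226.50 → $2,715.13
After Jun 5: 259 on hand, pool $3,777.22 (≈ $14.5839 each)
Jun 6, sell 149: 149/259 × $3,777.22 → $2,172.99
After Jun 8: 255 on hand, pool $3,880.73 (≈ $15.2185 each)
Jun 10, sell 173: 173/255 × $3,880.73 → $2,632.80
After Jun 11: 250 on hand, pool $3,062.33 (≈ $12.2493 each)
After Jun 12: 587 on hand, pool $7,814.03 (≈ $13.3118 each)
Jun 13, sell 111: 111/587 × $7,814.03 → $1,477.61
Total COGS = $2,715.13 + $2,172.99 + $2,632.80 + $1,477.61 = $8,998.53
Ending inventory (cost pool remaining) = $6,336.42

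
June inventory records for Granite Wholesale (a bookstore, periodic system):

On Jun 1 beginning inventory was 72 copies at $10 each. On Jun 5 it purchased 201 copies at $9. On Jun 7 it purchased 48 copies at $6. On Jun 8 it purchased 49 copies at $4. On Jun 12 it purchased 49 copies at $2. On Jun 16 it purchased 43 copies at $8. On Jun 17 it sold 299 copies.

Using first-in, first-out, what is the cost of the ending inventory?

Ending inventory = $770

Jun 17, 299 sold [FIFO — oldest first]: 72 @ $10 + 201 @ $9 + 26 @ $6 = $2,685
Ending inventory: 22 @ $6 + 49 @ $4 + 49 @ $2 + 43 @ $8 = $770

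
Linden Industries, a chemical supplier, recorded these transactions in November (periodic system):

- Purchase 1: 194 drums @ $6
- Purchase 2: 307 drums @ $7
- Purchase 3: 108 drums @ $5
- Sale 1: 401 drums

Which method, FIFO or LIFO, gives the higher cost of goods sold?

FIFO COGS: 194 @ $6 + 207 @ $7 = $2,613
LIFO COGS: 108 @ $5 + 293 @ $7 = $2,591

FIFO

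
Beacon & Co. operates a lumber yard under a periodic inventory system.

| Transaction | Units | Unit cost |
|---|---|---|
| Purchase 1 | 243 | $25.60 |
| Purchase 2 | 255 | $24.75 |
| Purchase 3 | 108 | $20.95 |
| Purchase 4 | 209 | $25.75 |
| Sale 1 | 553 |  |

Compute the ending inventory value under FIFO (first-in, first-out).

Sale 1 (553) [FIFO — oldest first]: 243 @ $25.60 + 255 @ $24.75 + 55 @ $20.95 = $13,684.30
Ending inventory: 53 @ $20.95 + 209 @ $25.75 = $6,492.10
Check: goods available $20,176.40 = COGS $13,684.30 + ending $6,492.10

Ending inventory = $6,492.10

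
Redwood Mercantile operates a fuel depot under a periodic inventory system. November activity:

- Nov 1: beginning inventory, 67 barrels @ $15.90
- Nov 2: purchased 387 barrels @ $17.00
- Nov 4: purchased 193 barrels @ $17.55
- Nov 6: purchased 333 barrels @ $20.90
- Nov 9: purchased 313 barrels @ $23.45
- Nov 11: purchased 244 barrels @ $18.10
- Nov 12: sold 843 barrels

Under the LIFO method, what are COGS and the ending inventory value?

COGS = $17,733.65; ending inventory = $12,013.75

Nov 12, 843 sold [LIFO — newest first]: 244 @ $18.10 + 313 @ $23.45 + 286 @ $20.90 = $17,733.65
Ending inventory: 67 @ $15.90 + 387 @ $17.00 + 193 @ $17.55 + 47 @ $20.90 = $12,013.75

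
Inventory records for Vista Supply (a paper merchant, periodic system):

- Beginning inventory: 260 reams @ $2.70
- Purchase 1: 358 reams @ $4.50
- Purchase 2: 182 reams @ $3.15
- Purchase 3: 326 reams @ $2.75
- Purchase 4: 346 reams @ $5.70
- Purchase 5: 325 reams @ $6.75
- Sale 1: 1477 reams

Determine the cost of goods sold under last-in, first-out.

Sale 1 (1477) [LIFO — newest first]: 325 @ $6.75 + 346 @ $5.70 + 326 @ $2.75 + 182 @ $3.15 + 298 @ $4.50 = $6,976.75
Ending inventory: 260 @ $2.70 + 60 @ $4.50 = $972.00

COGS = $6,976.75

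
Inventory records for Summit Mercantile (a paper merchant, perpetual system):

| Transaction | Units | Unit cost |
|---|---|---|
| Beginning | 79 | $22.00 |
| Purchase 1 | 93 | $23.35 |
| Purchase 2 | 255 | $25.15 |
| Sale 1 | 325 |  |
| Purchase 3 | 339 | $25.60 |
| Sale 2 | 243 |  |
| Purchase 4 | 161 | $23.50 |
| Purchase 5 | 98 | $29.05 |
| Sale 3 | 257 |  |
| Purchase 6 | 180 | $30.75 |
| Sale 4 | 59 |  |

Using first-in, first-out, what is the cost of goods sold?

Sale 1 (325) [FIFO — oldest first]: 79 @ $22.00 + 93 @ $23.35 + 153 @ $25.15 = $7,757.50
Sale 2 (243) [FIFO — oldest first]: 102 @ $25.15 + 141 @ $25.60 = $6,174.90
Sale 3 (257) [FIFO — oldest first]: 198 @ $25.60 + 59 @ $23.50 = $6,455.30
Sale 4 (59) [FIFO — oldest first]: 59 @ $23.50 = $1,386.50
Total COGS = $7,757.50 + $6,174.90 + $6,455.30 + $1,386.50 = $21,774.20
Ending inventory: 43 @ $23.50 + 98 @ $29.05 + 180 @ $30.75 = $9,392.40
Check: goods available $31,166.60 = COGS $21,774.20 + ending $9,392.40

COGS = $21,774.20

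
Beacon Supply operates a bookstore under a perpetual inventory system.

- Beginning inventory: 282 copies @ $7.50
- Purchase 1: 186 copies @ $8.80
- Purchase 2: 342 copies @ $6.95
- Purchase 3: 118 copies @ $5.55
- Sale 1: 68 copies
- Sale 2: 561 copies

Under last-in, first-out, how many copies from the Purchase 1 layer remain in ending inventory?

17

Sale 1 (68) [LIFO — newest first]: 68 @ $5.55 = $377.40
Sale 2 (561) [LIFO — newest first]: 50 @ $5.55 + 342 @ $6.95 + 169 @ $8.80 = $4,141.60
Total COGS = $377.40 + $4,141.60 = $4,519.00
Ending inventory: 282 @ $7.50 + 17 @ $8.80 = $2,264.60
Check: goods available $6,783.60 = COGS $4,519.00 + ending $2,264.60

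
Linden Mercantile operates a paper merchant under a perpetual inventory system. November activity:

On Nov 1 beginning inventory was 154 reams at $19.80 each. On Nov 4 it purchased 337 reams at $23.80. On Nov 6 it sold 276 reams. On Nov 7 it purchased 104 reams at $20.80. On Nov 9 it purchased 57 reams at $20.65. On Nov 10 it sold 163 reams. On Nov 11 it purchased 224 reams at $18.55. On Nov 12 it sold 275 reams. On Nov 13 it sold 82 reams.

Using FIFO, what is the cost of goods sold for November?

COGS = $17,081.25

Nov 6, 276 sold [FIFO — oldest first]: 154 @ $19.80 + 122 @ $23.80 = $5,952.80
Nov 10, 163 sold [FIFO — oldest first]: 163 @ $23.80 = $3,879.40
Nov 12, 275 sold [FIFO — oldest first]: 52 @ $23.80 + 104 @ $20.80 + 57 @ $20.65 + 62 @ $18.55 = $5,727.95
Nov 13, 82 sold [FIFO — oldest first]: 82 @ $18.55 = $1,521.10
Total COGS = $5,952.80 + $3,879.40 + $5,727.95 + $1,521.10 = $17,081.25
Ending inventory: 80 @ $18.55 = $1,484.00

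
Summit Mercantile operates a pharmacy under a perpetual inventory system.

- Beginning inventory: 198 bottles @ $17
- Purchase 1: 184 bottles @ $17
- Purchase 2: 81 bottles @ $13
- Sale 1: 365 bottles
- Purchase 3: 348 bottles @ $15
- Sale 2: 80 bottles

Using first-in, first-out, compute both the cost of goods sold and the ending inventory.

Sale 1 (365) [FIFO — oldest first]: 198 @ $17 + 167 @ $17 = $6,205
Sale 2 (80) [FIFO — oldest first]: 17 @ $17 + 63 @ $13 = $1,108
Total COGS = $6,205 + $1,108 = $7,313
Ending inventory: 18 @ $13 + 348 @ $15 = $5,454
Check: goods available $12,767 = COGS $7,313 + ending $5,454

COGS = $7,313; ending inventory = $5,454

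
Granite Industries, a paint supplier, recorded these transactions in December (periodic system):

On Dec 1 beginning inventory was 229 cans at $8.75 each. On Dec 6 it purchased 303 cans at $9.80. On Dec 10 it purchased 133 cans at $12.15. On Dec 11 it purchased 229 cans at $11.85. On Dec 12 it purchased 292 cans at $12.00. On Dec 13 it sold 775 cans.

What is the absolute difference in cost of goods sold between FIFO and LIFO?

FIFO COGS: 229 @ $8.75 + 303 @ $9.80 + 133 @ $12.15 + 110 @ $11.85 = $7,892.60
LIFO COGS: 292 @ $12.00 + 229 @ $11.85 + 133 @ $12.15 + 121 @ $9.80 = $9,019.40
Difference = |$7,892.60 − $9,019.40| = $1,126.80

$1,126.80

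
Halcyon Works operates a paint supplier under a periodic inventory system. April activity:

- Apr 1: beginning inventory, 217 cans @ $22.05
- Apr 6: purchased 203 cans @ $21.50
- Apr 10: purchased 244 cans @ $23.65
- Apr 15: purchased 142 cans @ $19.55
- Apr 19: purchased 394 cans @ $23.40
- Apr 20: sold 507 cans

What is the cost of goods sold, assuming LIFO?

COGS = $11,428.75

Apr 20, 507 sold [LIFO — newest first]: 394 @ $23.40 + 113 @ $19.55 = $11,428.75
Ending inventory: 217 @ $22.05 + 203 @ $21.50 + 244 @ $23.65 + 29 @ $19.55 = $15,486.90
Check: goods available $26,915.65 = COGS $11,428.75 + ending $15,486.90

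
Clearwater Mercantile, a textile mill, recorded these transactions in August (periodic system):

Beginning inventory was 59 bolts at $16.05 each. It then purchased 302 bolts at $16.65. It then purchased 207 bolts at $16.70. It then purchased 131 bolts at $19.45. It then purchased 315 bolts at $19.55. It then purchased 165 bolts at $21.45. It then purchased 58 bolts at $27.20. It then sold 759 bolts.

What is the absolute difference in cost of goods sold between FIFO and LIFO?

FIFO COGS: 59 @ $16.05 + 302 @ $16.65 + 207 @ $16.70 + 131 @ $19.45 + 60 @ $19.55 = $13,153.10
LIFO COGS: 58 @ $27.20 + 165 @ $21.45 + 315 @ $19.55 + 131 @ $19.45 + 90 @ $16.70 = $15,326.05
Difference = |$13,153.10 − $15,326.05| = $2,172.95

$2,172.95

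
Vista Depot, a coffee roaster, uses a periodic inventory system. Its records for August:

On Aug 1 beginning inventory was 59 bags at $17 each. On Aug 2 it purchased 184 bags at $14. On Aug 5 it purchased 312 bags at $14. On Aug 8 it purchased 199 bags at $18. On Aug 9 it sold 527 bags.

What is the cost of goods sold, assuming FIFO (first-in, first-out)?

Aug 9, 527 sold [FIFO — oldest first]: 59 @ $17 + 184 @ $14 + 284 @ $14 = $7,555
Ending inventory: 28 @ $14 + 199 @ $18 = $3,974

COGS = $7,555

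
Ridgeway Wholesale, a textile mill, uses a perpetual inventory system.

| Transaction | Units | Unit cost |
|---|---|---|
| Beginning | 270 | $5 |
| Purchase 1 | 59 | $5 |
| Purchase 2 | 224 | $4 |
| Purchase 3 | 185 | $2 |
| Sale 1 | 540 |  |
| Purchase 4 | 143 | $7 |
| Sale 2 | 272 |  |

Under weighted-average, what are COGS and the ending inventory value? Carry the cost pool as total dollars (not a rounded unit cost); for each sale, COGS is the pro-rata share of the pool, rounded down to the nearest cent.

COGS = $3,551.41; ending inventory = $360.59

After Beginning: 270 on hand, pool $1,350.00 (≈ $5.0000 each)
After Purchase 1: 329 on hand, pool $1,645.00 (≈ $5.0000 each)
After Purchase 2: 553 on hand, pool $2,541.00 (≈ $4.5949 each)
After Purchase 3: 738 on hand, pool $2,911.00 (≈ $3.9444 each)
Sale 1, sell 540: 540/738 × $2,911.00 → $2,130.00
After Purchase 4: 341 on hand, pool $1,782.00 (≈ $5.2258 each)
Sale 2, sell 272: 272/341 × $1,782.00 → $1,421.41
Total COGS = $2,130.00 + $1,421.41 = $3,551.41
Ending inventory (cost pool remaining) = $360.59
Check: goods available $3,912.00 = COGS $3,551.41 + ending $360.59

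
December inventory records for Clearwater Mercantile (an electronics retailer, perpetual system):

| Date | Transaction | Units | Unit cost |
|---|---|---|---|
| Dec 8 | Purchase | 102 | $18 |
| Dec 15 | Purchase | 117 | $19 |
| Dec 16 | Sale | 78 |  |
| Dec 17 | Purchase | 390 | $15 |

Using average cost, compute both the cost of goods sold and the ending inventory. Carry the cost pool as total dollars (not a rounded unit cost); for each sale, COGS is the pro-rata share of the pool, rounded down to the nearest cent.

COGS = $1,445.67; ending inventory = $8,463.33

After Dec 8: 102 on hand, pool $1,836.00 (≈ $18.0000 each)
After Dec 15: 219 on hand, pool $4,059.00 (≈ $18.5342 each)
Dec 16, sell 78: 78/219 × $4,059.00 → $1,445.67
After Dec 17: 531 on hand, pool $8,463.33 (≈ $15.9385 each)
Ending inventory (cost pool remaining) = $8,463.33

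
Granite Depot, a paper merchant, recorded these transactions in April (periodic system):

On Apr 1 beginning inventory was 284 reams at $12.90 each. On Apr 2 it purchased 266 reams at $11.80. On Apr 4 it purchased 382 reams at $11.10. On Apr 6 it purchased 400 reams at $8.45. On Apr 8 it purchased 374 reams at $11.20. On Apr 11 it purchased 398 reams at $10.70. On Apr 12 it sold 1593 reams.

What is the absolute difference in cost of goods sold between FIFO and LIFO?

FIFO COGS: 284 @ $12.90 + 266 @ $11.80 + 382 @ $11.10 + 400 @ $8.45 + 261 @ $11.20 = $17,345.80
LIFO COGS: 398 @ $10.70 + 374 @ $11.20 + 400 @ $8.45 + 382 @ $11.10 + 39 @ $11.80 = $16,527.80
Difference = |$17,345.80 − $16,527.80| = $818.00

$818.00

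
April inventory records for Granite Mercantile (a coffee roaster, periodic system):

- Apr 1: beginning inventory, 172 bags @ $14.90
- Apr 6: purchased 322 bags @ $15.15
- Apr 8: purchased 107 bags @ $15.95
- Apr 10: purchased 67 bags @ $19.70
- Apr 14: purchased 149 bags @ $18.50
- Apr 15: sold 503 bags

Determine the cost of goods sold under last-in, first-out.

COGS = $8,510.05

Apr 15, 503 sold [LIFO — newest first]: 149 @ $18.50 + 67 @ $19.70 + 107 @ $15.95 + 180 @ $15.15 = $8,510.05
Ending inventory: 172 @ $14.90 + 142 @ $15.15 = $4,714.10
Check: goods available $13,224.15 = COGS $8,510.05 + ending $4,714.10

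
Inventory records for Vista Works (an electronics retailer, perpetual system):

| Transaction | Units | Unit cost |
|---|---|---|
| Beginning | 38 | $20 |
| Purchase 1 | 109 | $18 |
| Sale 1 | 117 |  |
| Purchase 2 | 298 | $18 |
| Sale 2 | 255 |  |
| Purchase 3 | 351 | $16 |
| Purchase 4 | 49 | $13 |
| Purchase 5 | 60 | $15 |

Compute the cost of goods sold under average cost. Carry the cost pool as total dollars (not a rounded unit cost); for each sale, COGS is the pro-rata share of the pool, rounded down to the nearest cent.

COGS = $6,768.54

After Beginning: 38 on hand, pool $760.00 (≈ $20.0000 each)
After Purchase 1: 147 on hand, pool $2,722.00 (≈ $18.5170 each)
Sale 1, sell 117: 117/147 × $2,722.00 → $2,166.48
After Purchase 2: 328 on hand, pool $5,919.52 (≈ $18.0473 each)
Sale 2, sell 255: 255/328 × $5,919.52 → $4,602.06
After Purchase 3: 424 on hand, pool $6,933.46 (≈ $16.3525 each)
After Purchase 4: 473 on hand, pool $7,570.46 (≈ $16.0052 each)
After Purchase 5: 533 on hand, pool $8,470.46 (≈ $15.8920 each)
Total COGS = $2,166.48 + $4,602.06 = $6,768.54
Ending inventory (cost pool remaining) = $8,470.46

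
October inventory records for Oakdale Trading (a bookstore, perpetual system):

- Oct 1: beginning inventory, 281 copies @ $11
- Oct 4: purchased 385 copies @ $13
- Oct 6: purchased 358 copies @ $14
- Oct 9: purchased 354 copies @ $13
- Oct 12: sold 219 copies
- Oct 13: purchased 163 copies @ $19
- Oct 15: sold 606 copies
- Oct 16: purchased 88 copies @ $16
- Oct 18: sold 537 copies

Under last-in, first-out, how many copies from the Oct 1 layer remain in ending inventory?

267

Oct 12, 219 sold [LIFO — newest first]: 219 @ $13 = $2,847
Oct 15, 606 sold [LIFO — newest first]: 163 @ $19 + 135 @ $13 + 308 @ $14 = $9,164
Oct 18, 537 sold [LIFO — newest first]: 88 @ $16 + 50 @ $14 + 385 @ $13 + 14 @ $11 = $7,267
Total COGS = $2,847 + $9,164 + $7,267 = $19,278
Ending inventory: 267 @ $11 = $2,937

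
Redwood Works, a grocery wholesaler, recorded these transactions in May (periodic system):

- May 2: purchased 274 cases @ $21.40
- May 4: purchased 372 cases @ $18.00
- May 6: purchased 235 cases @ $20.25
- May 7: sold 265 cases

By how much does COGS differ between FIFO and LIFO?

$372.25

FIFO COGS: 265 @ $21.40 = $5,671.00
LIFO COGS: 235 @ $20.25 + 30 @ $18.00 = $5,298.75
Difference = |$5,671.00 − $5,298.75| = $372.25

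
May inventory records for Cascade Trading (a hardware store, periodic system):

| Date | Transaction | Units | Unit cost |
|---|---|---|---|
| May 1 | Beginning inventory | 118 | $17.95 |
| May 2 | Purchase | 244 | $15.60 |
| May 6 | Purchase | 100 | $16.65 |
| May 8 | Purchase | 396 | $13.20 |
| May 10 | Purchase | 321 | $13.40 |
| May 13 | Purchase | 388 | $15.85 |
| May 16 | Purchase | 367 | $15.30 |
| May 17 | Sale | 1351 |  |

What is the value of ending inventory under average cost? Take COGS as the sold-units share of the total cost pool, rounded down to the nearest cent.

Ending inventory = $8,706.72

May 17, sell 1351: 1351/1934 × $28,883.00 → $20,176.28
Ending inventory (cost pool remaining) = $8,706.72
Check: goods available $28,883.00 = COGS $20,176.28 + ending $8,706.72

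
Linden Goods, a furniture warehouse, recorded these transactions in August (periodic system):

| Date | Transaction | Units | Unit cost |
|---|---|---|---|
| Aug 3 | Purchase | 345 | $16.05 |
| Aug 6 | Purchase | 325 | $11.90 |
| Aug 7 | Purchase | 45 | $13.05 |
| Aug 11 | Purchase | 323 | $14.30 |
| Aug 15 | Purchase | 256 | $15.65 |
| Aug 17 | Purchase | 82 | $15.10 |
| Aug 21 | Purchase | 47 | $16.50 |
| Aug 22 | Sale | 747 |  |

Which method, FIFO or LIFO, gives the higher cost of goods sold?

FIFO COGS: 345 @ $16.05 + 325 @ $11.90 + 45 @ $13.05 + 32 @ $14.30 = $10,449.60
LIFO COGS: 47 @ $16.50 + 82 @ $15.10 + 256 @ $15.65 + 323 @ $14.30 + 39 @ $13.05 = $11,147.95

LIFO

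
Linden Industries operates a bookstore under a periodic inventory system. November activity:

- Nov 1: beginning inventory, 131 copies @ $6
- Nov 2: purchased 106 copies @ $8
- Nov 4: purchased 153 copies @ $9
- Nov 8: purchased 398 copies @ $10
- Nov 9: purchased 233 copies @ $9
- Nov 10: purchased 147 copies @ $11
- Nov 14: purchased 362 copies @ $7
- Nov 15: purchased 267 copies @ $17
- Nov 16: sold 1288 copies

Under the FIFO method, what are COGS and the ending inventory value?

Nov 16, 1288 sold [FIFO — oldest first]: 131 @ $6 + 106 @ $8 + 153 @ $9 + 398 @ $10 + 233 @ $9 + 147 @ $11 + 120 @ $7 = $11,545
Ending inventory: 242 @ $7 + 267 @ $17 = $6,233

COGS = $11,545; ending inventory = $6,233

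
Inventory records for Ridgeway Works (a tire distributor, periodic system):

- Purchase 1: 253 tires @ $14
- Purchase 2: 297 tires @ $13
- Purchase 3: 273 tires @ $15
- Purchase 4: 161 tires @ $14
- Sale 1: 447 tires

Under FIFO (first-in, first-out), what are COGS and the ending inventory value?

Sale 1 (447) [FIFO — oldest first]: 253 @ $14 + 194 @ $13 = $6,064
Ending inventory: 103 @ $13 + 273 @ $15 + 161 @ $14 = $7,688

COGS = $6,064; ending inventory = $7,688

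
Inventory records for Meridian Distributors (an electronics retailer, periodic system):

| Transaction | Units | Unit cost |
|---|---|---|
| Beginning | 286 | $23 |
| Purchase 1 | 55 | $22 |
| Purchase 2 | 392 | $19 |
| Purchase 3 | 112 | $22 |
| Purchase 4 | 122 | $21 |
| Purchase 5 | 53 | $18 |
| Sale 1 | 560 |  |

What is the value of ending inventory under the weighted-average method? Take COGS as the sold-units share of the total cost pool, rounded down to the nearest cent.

Ending inventory = $9,568.00

Sale 1, sell 560: 560/1020 × $21,216.00 → $11,648.00
Ending inventory (cost pool remaining) = $9,568.00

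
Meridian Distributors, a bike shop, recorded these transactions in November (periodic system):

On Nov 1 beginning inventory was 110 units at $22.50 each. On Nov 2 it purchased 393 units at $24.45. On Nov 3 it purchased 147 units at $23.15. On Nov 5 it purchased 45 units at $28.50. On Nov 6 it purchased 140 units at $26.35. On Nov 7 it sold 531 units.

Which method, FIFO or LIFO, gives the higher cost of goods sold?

LIFO

FIFO COGS: 110 @ $22.50 + 393 @ $24.45 + 28 @ $23.15 = $12,732.05
LIFO COGS: 140 @ $26.35 + 45 @ $28.50 + 147 @ $23.15 + 199 @ $24.45 = $13,240.10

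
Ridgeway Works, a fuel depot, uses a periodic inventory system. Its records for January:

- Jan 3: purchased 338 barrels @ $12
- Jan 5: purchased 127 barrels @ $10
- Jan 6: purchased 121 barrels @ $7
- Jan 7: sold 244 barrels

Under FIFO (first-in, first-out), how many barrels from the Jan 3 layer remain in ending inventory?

94

Jan 7, 244 sold [FIFO — oldest first]: 244 @ $12 = $2,928
Ending inventory: 94 @ $12 + 127 @ $10 + 121 @ $7 = $3,245
Check: goods available $6,173 = COGS $2,928 + ending $3,245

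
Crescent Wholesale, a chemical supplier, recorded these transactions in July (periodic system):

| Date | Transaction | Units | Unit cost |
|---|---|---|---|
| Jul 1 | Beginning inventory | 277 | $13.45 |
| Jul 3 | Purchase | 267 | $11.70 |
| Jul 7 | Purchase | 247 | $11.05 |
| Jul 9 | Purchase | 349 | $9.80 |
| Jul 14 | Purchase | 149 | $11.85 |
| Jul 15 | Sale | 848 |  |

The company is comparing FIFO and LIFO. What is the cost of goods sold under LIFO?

FIFO COGS: 277 @ $13.45 + 267 @ $11.70 + 247 @ $11.05 + 57 @ $9.80 = $10,137.50
LIFO COGS: 149 @ $11.85 + 349 @ $9.80 + 247 @ $11.05 + 103 @ $11.70 = $9,120.30

COGS = $9,120.30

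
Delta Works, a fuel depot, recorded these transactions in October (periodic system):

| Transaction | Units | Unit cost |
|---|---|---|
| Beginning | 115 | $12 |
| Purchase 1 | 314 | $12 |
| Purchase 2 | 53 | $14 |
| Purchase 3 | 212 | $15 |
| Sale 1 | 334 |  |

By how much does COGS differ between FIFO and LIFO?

FIFO COGS: 115 @ $12 + 219 @ $12 = $4,008
LIFO COGS: 212 @ $15 + 53 @ $14 + 69 @ $12 = $4,750
Difference = |$4,008 − $4,750| = $742

$742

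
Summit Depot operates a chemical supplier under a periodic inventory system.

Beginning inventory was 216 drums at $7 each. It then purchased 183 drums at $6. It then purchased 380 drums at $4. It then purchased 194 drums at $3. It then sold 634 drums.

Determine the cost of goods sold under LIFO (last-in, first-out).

Sale 1 (634) [LIFO — newest first]: 194 @ $3 + 380 @ $4 + 60 @ $6 = $2,462
Ending inventory: 216 @ $7 + 123 @ $6 = $2,250
Check: goods available $4,712 = COGS $2,462 + ending $2,250

COGS = $2,462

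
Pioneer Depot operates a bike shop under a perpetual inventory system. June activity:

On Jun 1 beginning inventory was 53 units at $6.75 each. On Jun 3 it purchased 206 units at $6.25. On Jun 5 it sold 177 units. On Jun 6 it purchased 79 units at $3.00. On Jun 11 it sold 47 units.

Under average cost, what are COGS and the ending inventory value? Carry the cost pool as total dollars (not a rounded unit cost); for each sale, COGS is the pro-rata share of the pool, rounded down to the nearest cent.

COGS = $1,345.60; ending inventory = $536.65

After Jun 1: 53 on hand, pool $357.75 (≈ $6.7500 each)
After Jun 3: 259 on hand, pool $1,645.25 (≈ $6.3523 each)
Jun 5, sell 177: 177/259 × $1,645.25 → $1,124.36
After Jun 6: 161 on hand, pool $757.89 (≈ $4.7074 each)
Jun 11, sell 47: 47/161 × $757.89 → $221.24
Total COGS = $1,124.36 + $221.24 = $1,345.60
Ending inventory (cost pool remaining) = $536.65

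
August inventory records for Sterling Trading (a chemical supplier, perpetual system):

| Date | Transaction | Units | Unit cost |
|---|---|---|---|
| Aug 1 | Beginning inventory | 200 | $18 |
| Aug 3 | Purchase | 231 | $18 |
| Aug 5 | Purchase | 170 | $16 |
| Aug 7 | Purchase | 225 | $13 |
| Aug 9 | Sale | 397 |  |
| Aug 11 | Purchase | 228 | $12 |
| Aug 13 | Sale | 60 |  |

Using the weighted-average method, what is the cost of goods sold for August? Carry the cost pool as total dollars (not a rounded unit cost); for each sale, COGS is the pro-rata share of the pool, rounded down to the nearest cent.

COGS = $7,327.45

After Aug 1: 200 on hand, pool $3,600.00 (≈ $18.0000 each)
After Aug 3: 431 on hand, pool $7,758.00 (≈ $18.0000 each)
After Aug 5: 601 on hand, pool $10,478.00 (≈ $17.4343 each)
After Aug 7: 826 on hand, pool $13,403.00 (≈ $16.2264 each)
Aug 9, sell 397: 397/826 × $13,403.00 → $6,441.87
After Aug 11: 657 on hand, pool $9,697.13 (≈ $14.7597 each)
Aug 13, sell 60: 60/657 × $9,697.13 → $885.58
Total COGS = $6,441.87 + $885.58 = $7,327.45
Ending inventory (cost pool remaining) = $8,811.55
Check: goods available $16,139.00 = COGS $7,327.45 + ending $8,811.55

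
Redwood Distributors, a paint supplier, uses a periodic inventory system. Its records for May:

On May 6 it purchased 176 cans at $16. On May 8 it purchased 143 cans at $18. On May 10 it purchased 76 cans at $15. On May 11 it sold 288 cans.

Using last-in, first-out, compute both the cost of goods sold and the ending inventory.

COGS = $4,818; ending inventory = $1,712

May 11, 288 sold [LIFO — newest first]: 76 @ $15 + 143 @ $18 + 69 @ $16 = $4,818
Ending inventory: 107 @ $16 = $1,712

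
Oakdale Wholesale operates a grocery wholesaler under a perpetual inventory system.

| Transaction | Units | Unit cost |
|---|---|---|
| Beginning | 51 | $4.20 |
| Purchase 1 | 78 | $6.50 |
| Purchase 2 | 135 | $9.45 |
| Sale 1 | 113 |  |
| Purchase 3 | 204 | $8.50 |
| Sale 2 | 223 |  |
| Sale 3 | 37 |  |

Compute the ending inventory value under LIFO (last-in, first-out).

Sale 1 (113) [LIFO — newest first]: 113 @ $9.45 = $1,067.85
Sale 2 (223) [LIFO — newest first]: 204 @ $8.50 + 19 @ $9.45 = $1,913.55
Sale 3 (37) [LIFO — newest first]: 3 @ $9.45 + 34 @ $6.50 = $249.35
Total COGS = $1,067.85 + $1,913.55 + $249.35 = $3,230.75
Ending inventory: 51 @ $4.20 + 44 @ $6.50 = $500.20
Check: goods available $3,730.95 = COGS $3,230.75 + ending $500.20

Ending inventory = $500.20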